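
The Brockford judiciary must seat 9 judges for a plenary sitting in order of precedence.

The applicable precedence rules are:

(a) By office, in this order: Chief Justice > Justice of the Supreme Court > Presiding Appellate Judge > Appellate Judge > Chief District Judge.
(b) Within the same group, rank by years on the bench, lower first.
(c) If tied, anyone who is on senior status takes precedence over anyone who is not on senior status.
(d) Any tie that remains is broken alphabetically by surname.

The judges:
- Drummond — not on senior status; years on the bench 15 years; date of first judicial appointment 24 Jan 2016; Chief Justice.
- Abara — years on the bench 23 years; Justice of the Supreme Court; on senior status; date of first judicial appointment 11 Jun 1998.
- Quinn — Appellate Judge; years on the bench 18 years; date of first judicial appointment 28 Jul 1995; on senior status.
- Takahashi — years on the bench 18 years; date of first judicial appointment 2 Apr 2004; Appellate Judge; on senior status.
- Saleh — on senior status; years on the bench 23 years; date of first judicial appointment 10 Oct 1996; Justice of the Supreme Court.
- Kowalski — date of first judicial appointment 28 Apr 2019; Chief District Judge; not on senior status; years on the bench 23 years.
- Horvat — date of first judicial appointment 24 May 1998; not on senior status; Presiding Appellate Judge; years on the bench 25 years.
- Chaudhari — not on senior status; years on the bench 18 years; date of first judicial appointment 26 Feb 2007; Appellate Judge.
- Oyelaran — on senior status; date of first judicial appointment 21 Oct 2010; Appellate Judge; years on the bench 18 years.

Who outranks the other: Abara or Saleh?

Abara

By office: Drummond (Chief Justice); then Abara and Saleh (Justice of the Supreme Court); then Horvat (Presiding Appellate Judge); then Oyelaran, Quinn, Takahashi and Chaudhari (Appellate Judge); then Kowalski (Chief District Judge).
Abara and Saleh both have years on the bench 23 years, so the next rule applies.
Abara and Saleh are each on senior status, so the next rule applies.
Among Abara and Saleh, alphabetically by surname: Abara before Saleh.
Oyelaran, Quinn, Takahashi and Chaudhari all have years on the bench 18 years, so the next rule applies.
Among Oyelaran, Quinn, Takahashi and Chaudhari, on senior status before not on senior status: Oyelaran, Quinn and Takahashi (on senior status) before Chaudhari (not on senior status).
Among Oyelaran, Quinn and Takahashi, alphabetically by surname: Oyelaran before Quinn before Takahashi.
So Abara takes precedence.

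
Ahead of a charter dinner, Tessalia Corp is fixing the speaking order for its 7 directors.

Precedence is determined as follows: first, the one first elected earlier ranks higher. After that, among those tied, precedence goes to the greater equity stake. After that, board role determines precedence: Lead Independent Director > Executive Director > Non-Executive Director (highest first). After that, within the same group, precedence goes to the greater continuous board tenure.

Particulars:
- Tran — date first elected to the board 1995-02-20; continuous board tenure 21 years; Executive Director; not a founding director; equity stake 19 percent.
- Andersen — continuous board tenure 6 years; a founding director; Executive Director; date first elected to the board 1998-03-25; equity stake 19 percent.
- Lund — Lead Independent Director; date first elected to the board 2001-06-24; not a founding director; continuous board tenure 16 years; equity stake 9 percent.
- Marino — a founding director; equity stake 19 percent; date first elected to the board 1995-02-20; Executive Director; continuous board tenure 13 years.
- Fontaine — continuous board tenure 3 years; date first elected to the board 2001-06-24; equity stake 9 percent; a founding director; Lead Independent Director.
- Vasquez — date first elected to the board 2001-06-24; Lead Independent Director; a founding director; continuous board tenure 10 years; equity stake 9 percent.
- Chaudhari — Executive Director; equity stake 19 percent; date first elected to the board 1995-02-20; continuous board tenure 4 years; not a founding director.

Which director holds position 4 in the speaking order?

By date first elected to the board (earlier first): Tran, Marino and Chaudhari (each 1995-02-20); then Andersen (1998-03-25); then Lund, Vasquez and Fontaine (each 2001-06-24).
Tran, Marino and Chaudhari all have equity stake 19 percent, so the next rule applies.
Tran, Marino and Chaudhari are each Executive Director, so the next rule applies.
Among Tran, Marino and Chaudhari, by continuous board tenure (higher first): Tran (21 years) before Marino (13 years) before Chaudhari (4 years).
Lund, Vasquez and Fontaine all have equity stake 9 percent, so the next rule applies.
Lund, Vasquez and Fontaine are each Lead Independent Director, so the next rule applies.
Among Lund, Vasquez and Fontaine, by continuous board tenure (higher first): Lund (16 years) before Vasquez (10 years) before Fontaine (3 years).
Order: Tran, Marino, Chaudhari, Andersen, Lund, Vasquez, Fontaine.

Andersen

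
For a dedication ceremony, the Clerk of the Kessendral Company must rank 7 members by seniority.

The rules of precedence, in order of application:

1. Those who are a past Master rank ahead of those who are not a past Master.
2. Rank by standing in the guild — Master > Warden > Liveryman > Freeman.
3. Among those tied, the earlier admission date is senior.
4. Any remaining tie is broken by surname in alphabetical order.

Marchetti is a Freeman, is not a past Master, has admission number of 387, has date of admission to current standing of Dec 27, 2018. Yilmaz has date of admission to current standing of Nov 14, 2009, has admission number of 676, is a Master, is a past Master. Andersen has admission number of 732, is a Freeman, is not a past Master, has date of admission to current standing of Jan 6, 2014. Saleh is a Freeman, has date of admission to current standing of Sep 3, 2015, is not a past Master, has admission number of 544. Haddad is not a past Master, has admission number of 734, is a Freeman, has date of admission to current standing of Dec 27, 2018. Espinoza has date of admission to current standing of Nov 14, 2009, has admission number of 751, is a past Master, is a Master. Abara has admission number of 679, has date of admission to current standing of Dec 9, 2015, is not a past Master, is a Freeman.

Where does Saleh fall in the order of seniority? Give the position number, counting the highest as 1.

4

By the first rule: Espinoza and Yilmaz (both a past Master); then Andersen, Saleh, Abara, Haddad and Marchetti (each not a past Master).
Espinoza and Yilmaz are each Master, so the next rule applies.
Espinoza and Yilmaz both have date of admission to current standing Nov 14, 2009, so the next rule applies.
Among Espinoza and Yilmaz, alphabetically by surname: Espinoza before Yilmaz.
Andersen, Saleh, Abara, Haddad and Marchetti are each Freeman, so the next rule applies.
Among Andersen, Saleh, Abara, Haddad and Marchetti, by date of admission to current standing (earlier first): Andersen (Jan 6, 2014) before Saleh (Sep 3, 2015) before Abara (Dec 9, 2015) before Haddad and Marchetti (Dec 27, 2018).
Among Haddad and Marchetti, alphabetically by surname: Haddad before Marchetti.
Order: Espinoza, Yilmaz, Andersen, Saleh, Abara, Haddad, Marchetti. So position 4.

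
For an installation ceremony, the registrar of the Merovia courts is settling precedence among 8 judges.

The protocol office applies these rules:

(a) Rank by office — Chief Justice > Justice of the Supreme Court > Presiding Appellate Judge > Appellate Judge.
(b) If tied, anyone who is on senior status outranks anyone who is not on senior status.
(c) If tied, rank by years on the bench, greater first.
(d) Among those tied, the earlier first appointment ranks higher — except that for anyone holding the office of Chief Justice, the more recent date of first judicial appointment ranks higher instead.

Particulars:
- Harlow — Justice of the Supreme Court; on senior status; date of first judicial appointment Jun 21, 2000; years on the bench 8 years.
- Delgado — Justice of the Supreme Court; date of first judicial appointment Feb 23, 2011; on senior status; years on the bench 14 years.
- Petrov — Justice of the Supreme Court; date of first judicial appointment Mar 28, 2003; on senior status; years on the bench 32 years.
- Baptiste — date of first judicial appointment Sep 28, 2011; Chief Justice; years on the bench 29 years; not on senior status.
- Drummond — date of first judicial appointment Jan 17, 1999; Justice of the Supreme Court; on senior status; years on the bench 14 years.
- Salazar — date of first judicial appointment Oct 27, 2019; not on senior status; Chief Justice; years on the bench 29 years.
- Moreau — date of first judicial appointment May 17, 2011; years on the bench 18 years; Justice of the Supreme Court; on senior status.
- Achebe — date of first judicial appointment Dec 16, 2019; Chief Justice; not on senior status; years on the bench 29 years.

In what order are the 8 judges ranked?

Achebe, Salazar, Baptiste, Petrov, Moreau, Drummond, Delgado, Harlow

By office: Achebe, Salazar and Baptiste (Chief Justice); then Petrov, Moreau, Drummond, Delgado and Harlow (Justice of the Supreme Court).
Achebe, Salazar and Baptiste are each not on senior status, so the next rule applies.
Achebe, Salazar and Baptiste all have years on the bench 29 years, so the next rule applies.
Among Achebe, Salazar and Baptiste, by date of first judicial appointment (later first) (reversed rule for this group): Achebe (Dec 16, 2019) before Salazar (Oct 27, 2019) before Baptiste (Sep 28, 2011).
Petrov, Moreau, Drummond, Delgado and Harlow are each on senior status, so the next rule applies.
Among Petrov, Moreau, Drummond, Delgado and Harlow, by years on the bench (higher first): Petrov (32 years) before Moreau (18 years) before Drummond and Delgado (14 years) before Harlow (8 years).
Among Drummond and Delgado, by date of first judicial appointment (earlier first): Drummond (Jan 17, 1999) before Delgado (Feb 23, 2011).
Full order: Achebe, Salazar, Baptiste, Petrov, Moreau, Drummond, Delgado, Harlow.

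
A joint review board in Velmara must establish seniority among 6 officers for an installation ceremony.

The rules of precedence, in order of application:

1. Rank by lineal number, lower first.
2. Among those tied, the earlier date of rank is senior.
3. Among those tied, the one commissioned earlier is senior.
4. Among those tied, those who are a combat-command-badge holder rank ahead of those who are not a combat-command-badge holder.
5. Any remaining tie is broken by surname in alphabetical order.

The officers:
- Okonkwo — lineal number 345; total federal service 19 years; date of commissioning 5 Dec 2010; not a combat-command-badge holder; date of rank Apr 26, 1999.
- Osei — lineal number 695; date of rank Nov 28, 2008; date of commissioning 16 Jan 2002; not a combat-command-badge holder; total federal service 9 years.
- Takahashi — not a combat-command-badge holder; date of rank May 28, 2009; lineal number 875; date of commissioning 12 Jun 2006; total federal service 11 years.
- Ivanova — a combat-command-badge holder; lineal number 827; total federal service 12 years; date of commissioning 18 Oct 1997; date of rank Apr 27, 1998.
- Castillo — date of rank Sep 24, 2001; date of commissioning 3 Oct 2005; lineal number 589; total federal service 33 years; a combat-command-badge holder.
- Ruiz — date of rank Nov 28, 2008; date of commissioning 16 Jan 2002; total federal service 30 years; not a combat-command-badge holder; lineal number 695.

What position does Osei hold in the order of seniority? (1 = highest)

By lineal number (lower first): Okonkwo (345); then Castillo (589); then Osei and Ruiz (both 695); then Ivanova (827); then Takahashi (875).
Osei and Ruiz both have date of rank Nov 28, 2008, so the next rule applies.
Osei and Ruiz both have date of commissioning 16 Jan 2002, so the next rule applies.
Osei and Ruiz are each not a combat-command-badge holder, so the next rule applies.
Among Osei and Ruiz, alphabetically by surname: Osei before Ruiz.
Order: Okonkwo, Castillo, Osei, Ruiz, Ivanova, Takahashi. So position 3.

3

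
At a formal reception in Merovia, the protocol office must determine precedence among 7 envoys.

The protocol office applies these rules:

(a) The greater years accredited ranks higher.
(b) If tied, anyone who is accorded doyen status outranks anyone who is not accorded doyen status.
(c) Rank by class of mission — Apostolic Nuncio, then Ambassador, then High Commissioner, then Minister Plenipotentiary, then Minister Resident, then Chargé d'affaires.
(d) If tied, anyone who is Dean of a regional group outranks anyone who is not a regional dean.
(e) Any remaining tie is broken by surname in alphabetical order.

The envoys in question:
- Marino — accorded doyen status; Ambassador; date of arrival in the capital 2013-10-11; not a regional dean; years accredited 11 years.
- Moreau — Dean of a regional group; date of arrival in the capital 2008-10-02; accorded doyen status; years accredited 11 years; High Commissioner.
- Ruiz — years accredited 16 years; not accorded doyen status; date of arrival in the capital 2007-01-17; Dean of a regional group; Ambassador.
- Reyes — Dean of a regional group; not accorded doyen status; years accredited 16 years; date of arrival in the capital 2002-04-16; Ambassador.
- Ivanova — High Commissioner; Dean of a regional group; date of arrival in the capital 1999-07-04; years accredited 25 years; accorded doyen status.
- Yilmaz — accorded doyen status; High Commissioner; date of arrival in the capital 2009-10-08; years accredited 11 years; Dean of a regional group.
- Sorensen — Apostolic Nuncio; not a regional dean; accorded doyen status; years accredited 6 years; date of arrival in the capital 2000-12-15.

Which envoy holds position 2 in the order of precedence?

By years accredited (higher first): Ivanova (25 years); then Reyes and Ruiz (both 16 years); then Marino, Moreau and Yilmaz (each 11 years); then Sorensen (6 years).
Reyes and Ruiz are each not accorded doyen status, so the next rule applies.
Reyes and Ruiz are each Ambassador, so the next rule applies.
Reyes and Ruiz are each Dean of a regional group, so the next rule applies.
Among Reyes and Ruiz, alphabetically by surname: Reyes before Ruiz.
Marino, Moreau and Yilmaz are each accorded doyen status, so the next rule applies.
Among Marino, Moreau and Yilmaz, by class of mission: Marino (Ambassador) before Moreau and Yilmaz (High Commissioner).
Moreau and Yilmaz are each Dean of a regional group, so the next rule applies.
Among Moreau and Yilmaz, alphabetically by surname: Moreau before Yilmaz.
Order: Ivanova, Reyes, Ruiz, Marino, Moreau, Yilmaz, Sorensen.

Reyes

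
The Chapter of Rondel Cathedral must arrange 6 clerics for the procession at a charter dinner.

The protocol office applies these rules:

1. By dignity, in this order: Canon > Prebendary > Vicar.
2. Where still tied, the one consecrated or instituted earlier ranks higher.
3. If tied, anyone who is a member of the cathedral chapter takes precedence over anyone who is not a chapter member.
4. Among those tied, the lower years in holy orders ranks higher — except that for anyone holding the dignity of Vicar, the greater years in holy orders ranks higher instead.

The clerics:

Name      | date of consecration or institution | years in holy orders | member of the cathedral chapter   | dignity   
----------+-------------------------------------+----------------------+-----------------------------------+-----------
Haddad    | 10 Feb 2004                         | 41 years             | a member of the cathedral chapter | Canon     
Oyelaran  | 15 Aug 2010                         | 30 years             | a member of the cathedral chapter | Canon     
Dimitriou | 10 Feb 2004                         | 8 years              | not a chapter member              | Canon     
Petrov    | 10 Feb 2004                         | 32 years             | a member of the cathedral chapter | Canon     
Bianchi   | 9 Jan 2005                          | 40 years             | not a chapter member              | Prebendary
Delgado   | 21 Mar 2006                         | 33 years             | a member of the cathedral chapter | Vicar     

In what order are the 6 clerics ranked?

Petrov, Haddad, Dimitriou, Oyelaran, Bianchi, Delgado

By dignity: Petrov, Haddad, Dimitriou and Oyelaran (Canon); then Bianchi (Prebendary); then Delgado (Vicar).
Among Petrov, Haddad, Dimitriou and Oyelaran, by date of consecration or institution (earlier first): Petrov, Haddad and Dimitriou (10 Feb 2004) before Oyelaran (15 Aug 2010).
Among Petrov, Haddad and Dimitriou, a member of the cathedral chapter before not a chapter member: Petrov and Haddad (a member of the cathedral chapter) before Dimitriou (not a chapter member).
Among Petrov and Haddad, by years in holy orders (lower first): Petrov (32 years) before Haddad (41 years).
Full order: Petrov, Haddad, Dimitriou, Oyelaran, Bianchi, Delgado.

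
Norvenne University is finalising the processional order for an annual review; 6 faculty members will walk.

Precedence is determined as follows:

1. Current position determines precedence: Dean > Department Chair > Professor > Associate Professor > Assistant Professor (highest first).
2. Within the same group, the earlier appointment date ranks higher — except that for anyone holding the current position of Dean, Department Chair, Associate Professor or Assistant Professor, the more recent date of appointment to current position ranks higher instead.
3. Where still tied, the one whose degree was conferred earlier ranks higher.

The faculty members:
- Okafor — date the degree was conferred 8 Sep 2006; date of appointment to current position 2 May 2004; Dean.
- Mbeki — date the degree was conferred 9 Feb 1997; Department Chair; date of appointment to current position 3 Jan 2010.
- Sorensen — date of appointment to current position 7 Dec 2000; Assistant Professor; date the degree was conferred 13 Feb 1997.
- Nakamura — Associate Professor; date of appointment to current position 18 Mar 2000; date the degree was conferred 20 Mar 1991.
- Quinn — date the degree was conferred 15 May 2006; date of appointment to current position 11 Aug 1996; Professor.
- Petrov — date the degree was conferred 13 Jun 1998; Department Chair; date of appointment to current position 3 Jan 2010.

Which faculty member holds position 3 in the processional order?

Petrov

By current position: Okafor (Dean); then Mbeki and Petrov (Department Chair); then Quinn (Professor); then Nakamura (Associate Professor); then Sorensen (Assistant Professor).
Mbeki and Petrov both have date of appointment to current position 3 Jan 2010, so the next rule applies.
Among Mbeki and Petrov, by date the degree was conferred (earlier first): Mbeki (9 Feb 1997) before Petrov (13 Jun 1998).
Order: Okafor, Mbeki, Petrov, Quinn, Nakamura, Sorensen.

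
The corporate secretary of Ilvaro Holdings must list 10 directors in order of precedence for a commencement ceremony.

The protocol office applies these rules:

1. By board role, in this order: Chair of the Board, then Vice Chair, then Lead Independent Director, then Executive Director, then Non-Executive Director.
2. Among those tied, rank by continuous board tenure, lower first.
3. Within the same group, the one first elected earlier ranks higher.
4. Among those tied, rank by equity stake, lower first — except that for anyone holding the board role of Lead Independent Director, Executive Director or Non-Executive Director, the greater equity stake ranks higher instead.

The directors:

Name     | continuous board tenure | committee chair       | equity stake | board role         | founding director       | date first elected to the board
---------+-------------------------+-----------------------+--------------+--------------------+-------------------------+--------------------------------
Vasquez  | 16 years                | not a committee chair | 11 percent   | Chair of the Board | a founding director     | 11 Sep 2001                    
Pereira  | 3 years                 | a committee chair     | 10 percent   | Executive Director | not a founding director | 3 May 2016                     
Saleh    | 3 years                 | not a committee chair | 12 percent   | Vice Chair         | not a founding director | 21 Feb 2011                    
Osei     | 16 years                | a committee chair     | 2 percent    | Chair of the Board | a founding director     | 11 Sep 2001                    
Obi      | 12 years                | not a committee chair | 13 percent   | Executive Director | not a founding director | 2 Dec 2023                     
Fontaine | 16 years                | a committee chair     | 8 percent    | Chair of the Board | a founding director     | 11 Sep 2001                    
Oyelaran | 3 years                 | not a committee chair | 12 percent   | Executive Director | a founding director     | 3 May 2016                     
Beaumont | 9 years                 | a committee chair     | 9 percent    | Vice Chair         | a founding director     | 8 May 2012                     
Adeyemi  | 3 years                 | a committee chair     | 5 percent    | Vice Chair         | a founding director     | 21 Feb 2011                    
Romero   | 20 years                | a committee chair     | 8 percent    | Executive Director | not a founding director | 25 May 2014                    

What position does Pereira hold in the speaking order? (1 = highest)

By board role: Osei, Fontaine and Vasquez (Chair of the Board); then Adeyemi, Saleh and Beaumont (Vice Chair); then Oyelaran, Pereira, Obi and Romero (Executive Director).
Osei, Fontaine and Vasquez all have continuous board tenure 16 years, so the next rule applies.
Osei, Fontaine and Vasquez all have date first elected to the board 11 Sep 2001, so the next rule applies.
Among Osei, Fontaine and Vasquez, by equity stake (lower first): Osei (2 percent) before Fontaine (8 percent) before Vasquez (11 percent).
Among Adeyemi, Saleh and Beaumont, by continuous board tenure (lower first): Adeyemi and Saleh (3 years) before Beaumont (9 years).
Adeyemi and Saleh both have date first elected to the board 21 Feb 2011, so the next rule applies.
Among Adeyemi and Saleh, by equity stake (lower first): Adeyemi (5 percent) before Saleh (12 percent).
Among Oyelaran, Pereira, Obi and Romero, by continuous board tenure (lower first): Oyelaran and Pereira (3 years) before Obi (12 years) before Romero (20 years).
Oyelaran and Pereira both have date first elected to the board 3 May 2016, so the next rule applies.
Among Oyelaran and Pereira, by equity stake (higher first) (reversed rule for this group): Oyelaran (12 percent) before Pereira (10 percent).
Order: Osei, Fontaine, Vasquez, Adeyemi, Saleh, Beaumont, Oyelaran, Pereira, Obi, Romero. So position 8.

8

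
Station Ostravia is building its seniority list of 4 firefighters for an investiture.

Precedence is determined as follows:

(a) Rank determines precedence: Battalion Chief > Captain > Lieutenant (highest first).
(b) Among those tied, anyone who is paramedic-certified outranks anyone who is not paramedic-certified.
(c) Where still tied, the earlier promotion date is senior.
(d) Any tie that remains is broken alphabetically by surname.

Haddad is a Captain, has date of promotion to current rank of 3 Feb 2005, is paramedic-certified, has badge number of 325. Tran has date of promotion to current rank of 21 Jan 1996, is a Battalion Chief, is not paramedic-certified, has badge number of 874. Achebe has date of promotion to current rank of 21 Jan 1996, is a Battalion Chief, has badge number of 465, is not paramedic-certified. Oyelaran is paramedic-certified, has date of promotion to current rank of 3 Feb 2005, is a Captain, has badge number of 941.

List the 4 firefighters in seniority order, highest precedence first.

Achebe, Tran, Haddad, Oyelaran

By rank: Achebe and Tran (Battalion Chief); then Haddad and Oyelaran (Captain).
Achebe and Tran are each not paramedic-certified, so the next rule applies.
Achebe and Tran both have date of promotion to current rank 21 Jan 1996, so the next rule applies.
Among Achebe and Tran, alphabetically by surname: Achebe before Tran.
Haddad and Oyelaran are each paramedic-certified, so the next rule applies.
Haddad and Oyelaran both have date of promotion to current rank 3 Feb 2005, so the next rule applies.
Among Haddad and Oyelaran, alphabetically by surname: Haddad before Oyelaran.
Full order: Achebe, Tran, Haddad, Oyelaran.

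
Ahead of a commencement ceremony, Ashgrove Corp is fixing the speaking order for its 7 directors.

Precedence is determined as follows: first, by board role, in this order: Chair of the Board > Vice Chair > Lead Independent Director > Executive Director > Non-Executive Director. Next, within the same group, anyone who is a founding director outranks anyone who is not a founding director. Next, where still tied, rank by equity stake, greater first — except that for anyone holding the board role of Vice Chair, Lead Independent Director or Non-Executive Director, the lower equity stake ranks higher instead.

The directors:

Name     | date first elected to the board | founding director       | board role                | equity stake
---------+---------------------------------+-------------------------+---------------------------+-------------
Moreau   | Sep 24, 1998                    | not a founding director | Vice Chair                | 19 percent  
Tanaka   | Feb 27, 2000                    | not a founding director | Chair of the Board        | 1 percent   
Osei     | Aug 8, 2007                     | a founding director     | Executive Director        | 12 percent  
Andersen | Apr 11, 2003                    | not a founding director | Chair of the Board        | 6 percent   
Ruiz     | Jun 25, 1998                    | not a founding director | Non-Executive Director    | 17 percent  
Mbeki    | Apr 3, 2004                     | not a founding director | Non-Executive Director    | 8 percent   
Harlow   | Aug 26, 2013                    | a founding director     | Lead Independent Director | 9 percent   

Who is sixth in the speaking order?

Mbeki

By board role: Andersen and Tanaka (Chair of the Board); then Moreau (Vice Chair); then Harlow (Lead Independent Director); then Osei (Executive Director); then Mbeki and Ruiz (Non-Executive Director).
Andersen and Tanaka are each not a founding director, so the next rule applies.
Among Andersen and Tanaka, by equity stake (higher first): Andersen (6 percent) before Tanaka (1 percent).
Mbeki and Ruiz are each not a founding director, so the next rule applies.
Among Mbeki and Ruiz, by equity stake (lower first) (reversed rule for this group): Mbeki (8 percent) before Ruiz (17 percent).
Order: Andersen, Tanaka, Moreau, Harlow, Osei, Mbeki, Ruiz.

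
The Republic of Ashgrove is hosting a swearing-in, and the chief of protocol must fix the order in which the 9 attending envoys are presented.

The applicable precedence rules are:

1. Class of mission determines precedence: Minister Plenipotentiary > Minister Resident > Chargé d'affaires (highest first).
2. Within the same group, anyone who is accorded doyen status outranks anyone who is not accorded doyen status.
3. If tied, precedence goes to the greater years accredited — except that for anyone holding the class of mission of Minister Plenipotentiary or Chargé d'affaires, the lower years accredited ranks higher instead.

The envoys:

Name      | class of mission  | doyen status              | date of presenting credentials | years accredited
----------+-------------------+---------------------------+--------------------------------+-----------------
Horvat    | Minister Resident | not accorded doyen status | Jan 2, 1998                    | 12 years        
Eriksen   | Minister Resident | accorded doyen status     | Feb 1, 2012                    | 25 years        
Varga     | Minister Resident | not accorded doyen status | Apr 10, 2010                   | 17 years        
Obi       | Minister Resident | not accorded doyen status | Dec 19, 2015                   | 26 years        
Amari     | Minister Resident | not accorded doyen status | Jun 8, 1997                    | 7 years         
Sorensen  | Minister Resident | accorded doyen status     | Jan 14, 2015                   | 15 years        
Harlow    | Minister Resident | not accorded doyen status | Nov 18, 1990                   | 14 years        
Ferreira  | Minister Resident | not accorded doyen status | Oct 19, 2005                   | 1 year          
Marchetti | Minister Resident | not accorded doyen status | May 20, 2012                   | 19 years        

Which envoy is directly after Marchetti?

Varga

By class of mission: Eriksen, Sorensen, Obi, Marchetti, Varga, Harlow, Horvat, Amari and Ferreira (Minister Resident).
Among Eriksen, Sorensen, Obi, Marchetti, Varga, Harlow, Horvat, Amari and Ferreira, accorded doyen status before not accorded doyen status: Eriksen and Sorensen (accorded doyen status) before Obi, Marchetti, Varga, Harlow, Horvat, Amari and Ferreira (not accorded doyen status).
Among Eriksen and Sorensen, by years accredited (higher first): Eriksen (25 years) before Sorensen (15 years).
Among Obi, Marchetti, Varga, Harlow, Horvat, Amari and Ferreira, by years accredited (higher first): Obi (26 years) before Marchetti (19 years) before Varga (17 years) before Harlow (14 years) before Horvat (12 years) before Amari (7 years) before Ferreira (1 year).
Order: Eriksen, Sorensen, Obi, Marchetti, Varga, Harlow, Horvat, Amari, Ferreira.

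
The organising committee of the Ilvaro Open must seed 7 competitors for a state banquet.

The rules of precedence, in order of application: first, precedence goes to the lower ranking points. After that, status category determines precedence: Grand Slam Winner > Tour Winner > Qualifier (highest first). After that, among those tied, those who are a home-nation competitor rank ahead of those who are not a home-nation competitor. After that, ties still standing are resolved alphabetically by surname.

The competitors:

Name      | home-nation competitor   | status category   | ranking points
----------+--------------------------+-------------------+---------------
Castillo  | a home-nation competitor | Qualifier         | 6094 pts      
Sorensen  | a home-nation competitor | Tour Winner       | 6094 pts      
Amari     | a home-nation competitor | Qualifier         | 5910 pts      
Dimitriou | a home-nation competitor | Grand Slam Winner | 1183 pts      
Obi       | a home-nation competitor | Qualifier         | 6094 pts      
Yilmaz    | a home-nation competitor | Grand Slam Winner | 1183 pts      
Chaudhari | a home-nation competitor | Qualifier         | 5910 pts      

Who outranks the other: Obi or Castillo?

Castillo

By ranking points (lower first): Dimitriou and Yilmaz (both 1183 pts); then Amari and Chaudhari (both 5910 pts); then Sorensen, Castillo and Obi (each 6094 pts).
Dimitriou and Yilmaz are each Grand Slam Winner, so the next rule applies.
Dimitriou and Yilmaz are each a home-nation competitor, so the next rule applies.
Among Dimitriou and Yilmaz, alphabetically by surname: Dimitriou before Yilmaz.
Amari and Chaudhari are each Qualifier, so the next rule applies.
Amari and Chaudhari are each a home-nation competitor, so the next rule applies.
Among Amari and Chaudhari, alphabetically by surname: Amari before Chaudhari.
Among Sorensen, Castillo and Obi, by status category: Sorensen (Tour Winner) before Castillo and Obi (Qualifier).
Castillo and Obi are each a home-nation competitor, so the next rule applies.
Among Castillo and Obi, alphabetically by surname: Castillo before Obi.
So Castillo takes precedence.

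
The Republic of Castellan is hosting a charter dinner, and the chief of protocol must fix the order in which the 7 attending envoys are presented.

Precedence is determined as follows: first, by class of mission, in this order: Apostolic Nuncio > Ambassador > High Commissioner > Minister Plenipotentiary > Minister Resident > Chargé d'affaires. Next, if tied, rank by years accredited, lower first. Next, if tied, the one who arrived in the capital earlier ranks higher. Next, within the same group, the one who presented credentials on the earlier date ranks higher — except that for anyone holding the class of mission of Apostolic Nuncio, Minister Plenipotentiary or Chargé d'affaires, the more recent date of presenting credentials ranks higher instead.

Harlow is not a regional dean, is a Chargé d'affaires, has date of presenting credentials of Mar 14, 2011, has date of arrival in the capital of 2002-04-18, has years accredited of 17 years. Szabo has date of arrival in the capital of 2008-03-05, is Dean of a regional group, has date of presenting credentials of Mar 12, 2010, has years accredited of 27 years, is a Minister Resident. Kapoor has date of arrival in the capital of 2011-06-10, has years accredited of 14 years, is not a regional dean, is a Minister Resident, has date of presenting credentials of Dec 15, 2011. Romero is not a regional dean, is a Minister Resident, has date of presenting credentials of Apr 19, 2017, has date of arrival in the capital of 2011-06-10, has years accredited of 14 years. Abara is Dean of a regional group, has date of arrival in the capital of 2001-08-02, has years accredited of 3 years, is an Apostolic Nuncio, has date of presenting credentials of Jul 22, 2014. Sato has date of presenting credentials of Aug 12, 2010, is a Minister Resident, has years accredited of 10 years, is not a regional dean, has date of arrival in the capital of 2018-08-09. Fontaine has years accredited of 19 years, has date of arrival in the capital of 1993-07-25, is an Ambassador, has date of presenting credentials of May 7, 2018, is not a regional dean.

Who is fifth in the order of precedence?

Romero

By class of mission: Abara (Apostolic Nuncio); then Fontaine (Ambassador); then Sato, Kapoor, Romero and Szabo (Minister Resident); then Harlow (Chargé d'affaires).
Among Sato, Kapoor, Romero and Szabo, by years accredited (lower first): Sato (10 years) before Kapoor and Romero (14 years) before Szabo (27 years).
Kapoor and Romero both have date of arrival in the capital 2011-06-10, so the next rule applies.
Among Kapoor and Romero, by date of presenting credentials (earlier first): Kapoor (Dec 15, 2011) before Romero (Apr 19, 2017).
Order: Abara, Fontaine, Sato, Kapoor, Romero, Szabo, Harlow.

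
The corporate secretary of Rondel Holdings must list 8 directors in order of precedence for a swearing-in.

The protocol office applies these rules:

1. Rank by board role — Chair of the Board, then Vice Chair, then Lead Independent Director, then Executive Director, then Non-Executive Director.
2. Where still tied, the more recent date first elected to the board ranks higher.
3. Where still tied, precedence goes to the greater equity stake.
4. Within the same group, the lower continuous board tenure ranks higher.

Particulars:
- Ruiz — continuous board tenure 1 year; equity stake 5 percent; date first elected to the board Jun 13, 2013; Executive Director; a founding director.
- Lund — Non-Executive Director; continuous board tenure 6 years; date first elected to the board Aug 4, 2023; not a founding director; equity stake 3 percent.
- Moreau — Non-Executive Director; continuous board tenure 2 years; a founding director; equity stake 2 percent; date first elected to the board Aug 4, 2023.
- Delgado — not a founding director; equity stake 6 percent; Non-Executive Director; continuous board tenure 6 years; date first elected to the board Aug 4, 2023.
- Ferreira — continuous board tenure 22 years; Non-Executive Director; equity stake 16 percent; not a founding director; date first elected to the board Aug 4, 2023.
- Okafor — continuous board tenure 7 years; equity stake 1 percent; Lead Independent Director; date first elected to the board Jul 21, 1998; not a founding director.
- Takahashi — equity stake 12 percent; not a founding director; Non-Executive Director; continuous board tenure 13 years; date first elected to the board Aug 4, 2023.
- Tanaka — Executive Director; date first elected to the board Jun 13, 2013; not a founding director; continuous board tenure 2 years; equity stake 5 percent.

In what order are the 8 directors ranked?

Okafor, Ruiz, Tanaka, Ferreira, Takahashi, Delgado, Lund, Moreau

By board role: Okafor (Lead Independent Director); then Ruiz and Tanaka (Executive Director); then Ferreira, Takahashi, Delgado, Lund and Moreau (Non-Executive Director).
Ruiz and Tanaka both have date first elected to the board Jun 13, 2013, so the next rule applies.
Ruiz and Tanaka both have equity stake 5 percent, so the next rule applies.
Among Ruiz and Tanaka, by continuous board tenure (lower first): Ruiz (1 year) before Tanaka (2 years).
Ferreira, Takahashi, Delgado, Lund and Moreau all have date first elected to the board Aug 4, 2023, so the next rule applies.
Among Ferreira, Takahashi, Delgado, Lund and Moreau, by equity stake (higher first): Ferreira (16 percent) before Takahashi (12 percent) before Delgado (6 percent) before Lund (3 percent) before Moreau (2 percent).
Full order: Okafor, Ruiz, Tanaka, Ferreira, Takahashi, Delgado, Lund, Moreau.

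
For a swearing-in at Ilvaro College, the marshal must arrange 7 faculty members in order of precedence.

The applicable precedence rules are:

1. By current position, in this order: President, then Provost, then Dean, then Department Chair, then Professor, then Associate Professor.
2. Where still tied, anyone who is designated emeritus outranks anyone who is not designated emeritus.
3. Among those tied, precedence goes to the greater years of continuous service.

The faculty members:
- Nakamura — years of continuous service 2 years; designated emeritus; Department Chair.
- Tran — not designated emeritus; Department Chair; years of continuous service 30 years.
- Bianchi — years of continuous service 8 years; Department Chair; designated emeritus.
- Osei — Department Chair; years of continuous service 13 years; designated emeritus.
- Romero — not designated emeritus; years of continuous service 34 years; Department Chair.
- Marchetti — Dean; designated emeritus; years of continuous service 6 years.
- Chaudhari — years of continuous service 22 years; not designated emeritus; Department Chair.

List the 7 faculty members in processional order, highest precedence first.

By current position: Marchetti (Dean); then Osei, Bianchi, Nakamura, Romero, Tran and Chaudhari (Department Chair).
Among Osei, Bianchi, Nakamura, Romero, Tran and Chaudhari, designated emeritus before not designated emeritus: Osei, Bianchi and Nakamura (designated emeritus) before Romero, Tran and Chaudhari (not designated emeritus).
Among Osei, Bianchi and Nakamura, by years of continuous service (higher first): Osei (13 years) before Bianchi (8 years) before Nakamura (2 years).
Among Romero, Tran and Chaudhari, by years of continuous service (higher first): Romero (34 years) before Tran (30 years) before Chaudhari (22 years).
Full order: Marchetti, Osei, Bianchi, Nakamura, Romero, Tran, Chaudhari.

Marchetti, Osei, Bianchi, Nakamura, Romero, Tran, Chaudhari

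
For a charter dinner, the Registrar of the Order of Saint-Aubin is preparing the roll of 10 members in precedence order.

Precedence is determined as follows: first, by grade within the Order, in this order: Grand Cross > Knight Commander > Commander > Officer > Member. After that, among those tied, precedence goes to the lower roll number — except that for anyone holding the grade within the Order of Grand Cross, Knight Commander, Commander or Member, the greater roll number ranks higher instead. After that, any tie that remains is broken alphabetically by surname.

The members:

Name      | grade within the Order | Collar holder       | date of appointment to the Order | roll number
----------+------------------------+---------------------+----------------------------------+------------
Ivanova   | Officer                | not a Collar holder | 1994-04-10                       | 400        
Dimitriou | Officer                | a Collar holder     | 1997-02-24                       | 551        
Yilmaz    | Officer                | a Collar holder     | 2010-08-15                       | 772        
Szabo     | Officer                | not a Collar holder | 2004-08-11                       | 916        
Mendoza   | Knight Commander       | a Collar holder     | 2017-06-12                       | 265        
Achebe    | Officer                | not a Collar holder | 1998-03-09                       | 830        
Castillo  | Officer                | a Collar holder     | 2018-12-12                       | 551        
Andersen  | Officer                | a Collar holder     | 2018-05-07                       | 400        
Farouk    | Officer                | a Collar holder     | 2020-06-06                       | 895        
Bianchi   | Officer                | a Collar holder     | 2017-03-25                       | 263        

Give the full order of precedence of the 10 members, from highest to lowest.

By grade within the Order: Mendoza (Knight Commander); then Bianchi, Andersen, Ivanova, Castillo, Dimitriou, Yilmaz, Achebe, Farouk and Szabo (Officer).
Among Bianchi, Andersen, Ivanova, Castillo, Dimitriou, Yilmaz, Achebe, Farouk and Szabo, by roll number (lower first): Bianchi (263) before Andersen and Ivanova (400) before Castillo and Dimitriou (551) before Yilmaz (772) before Achebe (830) before Farouk (895) before Szabo (916).
Among Andersen and Ivanova, alphabetically by surname: Andersen before Ivanova.
Among Castillo and Dimitriou, alphabetically by surname: Castillo before Dimitriou.
Full order: Mendoza, Bianchi, Andersen, Ivanova, Castillo, Dimitriou, Yilmaz, Achebe, Farouk, Szabo.

Mendoza, Bianchi, Andersen, Ivanova, Castillo, Dimitriou, Yilmaz, Achebe, Farouk, Szabo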